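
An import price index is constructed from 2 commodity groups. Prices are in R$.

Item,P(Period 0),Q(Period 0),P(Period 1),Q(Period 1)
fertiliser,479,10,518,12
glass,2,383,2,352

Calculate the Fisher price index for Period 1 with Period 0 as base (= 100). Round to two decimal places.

107.14

Laspeyres component (base-period weights):
ΣP(Period 1)Q(Period 0) = 518×10 + 2×383 = 5180 + 766 = 5946
ΣP(Period 0)Q(Period 0) = 479×10 + 2×383 = 4790 + 766 = 5556
L = 5946 / 5556 × 100 = 107.0194
Paasche component (current-period weights):
ΣP(Period 1)Q(Period 1) = 518×12 + 2×352 = 6216 + 704 = 6920
ΣP(Period 0)Q(Period 1) = 479×12 + 2×352 = 5748 + 704 = 6452
P = 6920 / 6452 × 100 = 107.2536
Fisher = √(L × P) = √(107.0194 × 107.2536) = 107.1364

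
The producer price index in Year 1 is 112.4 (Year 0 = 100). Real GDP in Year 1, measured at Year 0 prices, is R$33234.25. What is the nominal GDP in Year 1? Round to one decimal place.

Nominal = Real × (Index/100) = 33234.25 × (112.4/100)
        = 33234.25 × 1.124 = 37355.2970

37355.3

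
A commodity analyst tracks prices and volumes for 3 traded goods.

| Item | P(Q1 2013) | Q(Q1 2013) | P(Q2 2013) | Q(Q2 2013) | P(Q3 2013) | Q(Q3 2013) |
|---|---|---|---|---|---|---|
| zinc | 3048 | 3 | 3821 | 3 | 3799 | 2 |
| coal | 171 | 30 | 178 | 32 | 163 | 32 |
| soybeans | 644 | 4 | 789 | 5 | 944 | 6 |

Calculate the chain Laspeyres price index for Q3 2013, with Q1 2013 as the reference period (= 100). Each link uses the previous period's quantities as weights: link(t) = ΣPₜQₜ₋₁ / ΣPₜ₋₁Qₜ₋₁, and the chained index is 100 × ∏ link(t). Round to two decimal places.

Link Q1 2013→Q2 2013:
ΣP(Q2 2013)Q(Q1 2013) = 3821×3 + 178×30 + 789×4 = 11463 + 5340 + 3156 = 19959
ΣP(Q1 2013)Q(Q1 2013) = 3048×3 + 171×30 + 644×4 = 9144 + 5130 + 2576 = 16850
link = 19959/16850 = 1.184510
Link Q2 2013→Q3 2013:
ΣP(Q3 2013)Q(Q2 2013) = 3799×3 + 163×32 + 944×5 = 11397 + 5216 + 4720 = 21333
ΣP(Q2 2013)Q(Q2 2013) = 3821×3 + 178×32 + 789×5 = 11463 + 5696 + 3945 = 21104
link = 21333/21104 = 1.010851
Chained index = 100 × 1.184510 × 1.010851 = 119.7364

119.74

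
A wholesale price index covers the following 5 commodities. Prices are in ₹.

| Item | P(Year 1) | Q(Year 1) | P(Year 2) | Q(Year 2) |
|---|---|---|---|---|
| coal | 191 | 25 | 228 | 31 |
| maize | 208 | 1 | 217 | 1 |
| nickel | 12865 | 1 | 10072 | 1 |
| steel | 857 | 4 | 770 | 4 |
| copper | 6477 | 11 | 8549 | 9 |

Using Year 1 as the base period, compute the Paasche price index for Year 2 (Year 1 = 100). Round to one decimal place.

Paasche price index uses current-period quantities as weights.
ΣP(Year 2)·Q(Year 2) = 228×31 + 217×1 + 10072×1 + 770×4 + 8549×9 = 7068 + 217 + 10072 + 3080 + 76941 = 97378
ΣP(Year 1)·Q(Year 2) = 191×31 + 208×1 + 12865×1 + 857×4 + 6477×9 = 5921 + 208 + 12865 + 3428 + 58293 = 80715
Index = 97378 / 80715 × 100 = 120.6442

120.6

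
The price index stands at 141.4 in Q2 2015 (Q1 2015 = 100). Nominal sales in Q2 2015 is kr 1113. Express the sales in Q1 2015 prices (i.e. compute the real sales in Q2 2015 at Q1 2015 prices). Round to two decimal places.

Real = Nominal ÷ (Index/100) = 1113 ÷ (141.4/100)
     = 1113 ÷ 1.414 = 787.1287

787.13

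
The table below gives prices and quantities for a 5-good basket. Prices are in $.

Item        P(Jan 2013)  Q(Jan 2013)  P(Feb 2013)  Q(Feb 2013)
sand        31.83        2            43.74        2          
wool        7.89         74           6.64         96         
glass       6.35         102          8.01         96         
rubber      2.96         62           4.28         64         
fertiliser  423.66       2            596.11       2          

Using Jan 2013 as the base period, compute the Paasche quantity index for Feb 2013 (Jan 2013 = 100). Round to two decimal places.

Paasche quantity index uses current-period prices as weights.
ΣP(Feb 2013)·Q(Feb 2013) = 43.74×2 + 6.64×96 + 8.01×96 + 4.28×64 + 596.11×2 = 87.48 + 637.44 + 768.96 + 273.92 + 1192.22 = 2960.02
ΣP(Feb 2013)·Q(Jan 2013) = 43.74×2 + 6.64×74 + 8.01×102 + 4.28×62 + 596.11×2 = 87.48 + 491.36 + 817.02 + 265.36 + 1192.22 = 2853.44
Index = 2960.02 / 2853.44 × 100 = 103.7351

103.74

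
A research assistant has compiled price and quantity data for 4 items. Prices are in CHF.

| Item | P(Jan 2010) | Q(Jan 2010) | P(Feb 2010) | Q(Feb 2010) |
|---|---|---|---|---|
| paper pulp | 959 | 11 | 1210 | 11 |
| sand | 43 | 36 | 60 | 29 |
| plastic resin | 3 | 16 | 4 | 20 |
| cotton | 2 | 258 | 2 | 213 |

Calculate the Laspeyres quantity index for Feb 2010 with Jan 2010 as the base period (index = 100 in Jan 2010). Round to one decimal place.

97.0

Laspeyres quantity index uses base-period prices as weights.
ΣP(Jan 2010)·Q(Feb 2010) = 959×11 + 43×29 + 3×20 + 2×213 = 10549 + 1247 + 60 + 426 = 12282
ΣP(Jan 2010)·Q(Jan 2010) = 959×11 + 43×36 + 3×16 + 2×258 = 10549 + 1548 + 48 + 516 = 12661
Index = 12282 / 12661 × 100 = 97.0066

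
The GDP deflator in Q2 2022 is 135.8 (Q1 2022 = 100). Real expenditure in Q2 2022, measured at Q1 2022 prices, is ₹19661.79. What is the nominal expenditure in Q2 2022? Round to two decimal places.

26700.71

Nominal = Real × (Index/100) = 19661.79 × (135.8/100)
        = 19661.79 × 1.358 = 26700.7108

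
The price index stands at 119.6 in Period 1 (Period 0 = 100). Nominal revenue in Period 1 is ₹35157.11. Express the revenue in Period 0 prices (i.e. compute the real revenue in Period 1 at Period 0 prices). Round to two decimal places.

Real = Nominal ÷ (Index/100) = 35157.11 ÷ (119.6/100)
     = 35157.11 ÷ 1.196 = 29395.5769

29395.58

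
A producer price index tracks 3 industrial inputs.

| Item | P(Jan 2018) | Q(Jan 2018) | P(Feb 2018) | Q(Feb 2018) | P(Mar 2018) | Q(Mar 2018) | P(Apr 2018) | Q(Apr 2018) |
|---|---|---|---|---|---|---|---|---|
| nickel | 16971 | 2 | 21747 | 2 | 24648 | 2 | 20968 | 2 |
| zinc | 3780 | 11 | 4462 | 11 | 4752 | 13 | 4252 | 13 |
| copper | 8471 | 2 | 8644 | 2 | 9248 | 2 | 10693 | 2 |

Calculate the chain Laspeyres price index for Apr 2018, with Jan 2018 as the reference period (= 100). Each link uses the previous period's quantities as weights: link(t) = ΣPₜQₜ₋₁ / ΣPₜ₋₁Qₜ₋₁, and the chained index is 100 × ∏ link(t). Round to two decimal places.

118.86

Link Jan 2018→Feb 2018:
ΣP(Feb 2018)Q(Jan 2018) = 21747×2 + 4462×11 + 8644×2 = 43494 + 49082 + 17288 = 109864
ΣP(Jan 2018)Q(Jan 2018) = 16971×2 + 3780×11 + 8471×2 = 33942 + 41580 + 16942 = 92464
link = 109864/92464 = 1.188181
Link Feb 2018→Mar 2018:
ΣP(Mar 2018)Q(Feb 2018) = 24648×2 + 4752×11 + 9248×2 = 49296 + 52272 + 18496 = 120064
ΣP(Feb 2018)Q(Feb 2018) = 21747×2 + 4462×11 + 8644×2 = 43494 + 49082 + 17288 = 109864
link = 120064/109864 = 1.092842
Link Mar 2018→Apr 2018:
ΣP(Apr 2018)Q(Mar 2018) = 20968×2 + 4252×13 + 10693×2 = 41936 + 55276 + 21386 = 118598
ΣP(Mar 2018)Q(Mar 2018) = 24648×2 + 4752×13 + 9248×2 = 49296 + 61776 + 18496 = 129568
link = 118598/129568 = 0.915334
Chained index = 100 × 1.188181 × 1.092842 × 0.915334 = 118.8556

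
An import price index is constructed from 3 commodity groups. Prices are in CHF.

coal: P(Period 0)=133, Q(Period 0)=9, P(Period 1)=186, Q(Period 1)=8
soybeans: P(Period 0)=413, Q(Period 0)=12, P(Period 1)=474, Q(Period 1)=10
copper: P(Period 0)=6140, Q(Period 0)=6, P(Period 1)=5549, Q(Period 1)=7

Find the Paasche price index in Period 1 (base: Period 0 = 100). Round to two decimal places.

Paasche price index uses current-period quantities as weights.
ΣP(Period 1)·Q(Period 1) = 186×8 + 474×10 + 5549×7 = 1488 + 4740 + 38843 = 45071
ΣP(Period 0)·Q(Period 1) = 133×8 + 413×10 + 6140×7 = 1064 + 4130 + 42980 = 48174
Index = 45071 / 48174 × 100 = 93.5588

93.56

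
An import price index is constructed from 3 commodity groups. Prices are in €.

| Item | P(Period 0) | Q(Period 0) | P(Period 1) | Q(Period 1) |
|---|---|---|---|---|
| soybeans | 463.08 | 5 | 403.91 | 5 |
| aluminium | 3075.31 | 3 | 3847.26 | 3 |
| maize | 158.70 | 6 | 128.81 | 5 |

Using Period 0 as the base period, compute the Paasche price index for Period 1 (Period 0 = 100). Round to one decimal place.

115.2

Paasche price index uses current-period quantities as weights.
ΣP(Period 1)·Q(Period 1) = 403.91×5 + 3847.26×3 + 128.81×5 = 2019.55 + 11541.78 + 644.05 = 14205.38
ΣP(Period 0)·Q(Period 1) = 463.08×5 + 3075.31×3 + 158.70×5 = 2315.4 + 9225.93 + 793.5 = 12334.83
Index = 14205.38 / 12334.83 × 100 = 115.1648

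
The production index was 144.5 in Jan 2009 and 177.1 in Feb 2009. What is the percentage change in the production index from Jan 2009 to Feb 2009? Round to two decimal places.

22.56%

Change = (177.1 − 144.5) / 144.5 × 100
       = 32.6 / 144.5 × 100 = 22.5606%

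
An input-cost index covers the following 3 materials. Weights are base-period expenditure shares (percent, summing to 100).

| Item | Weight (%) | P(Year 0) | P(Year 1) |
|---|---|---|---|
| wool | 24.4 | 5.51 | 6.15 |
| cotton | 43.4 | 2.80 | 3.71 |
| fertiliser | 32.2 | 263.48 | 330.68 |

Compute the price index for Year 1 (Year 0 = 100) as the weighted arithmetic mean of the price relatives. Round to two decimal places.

wool: 24.4 × (6.15/5.51) = 24.4 × 1.116152 = 27.2341
cotton: 43.4 × (3.71/2.80) = 43.4 × 1.325000 = 57.5050
fertiliser: 32.2 × (330.68/263.48) = 32.2 × 1.255048 = 40.4125
Index = Σ wᵢ·(p₁ᵢ/p₀ᵢ) = 27.2341 + 57.5050 + 40.4125 = 125.1517

125.15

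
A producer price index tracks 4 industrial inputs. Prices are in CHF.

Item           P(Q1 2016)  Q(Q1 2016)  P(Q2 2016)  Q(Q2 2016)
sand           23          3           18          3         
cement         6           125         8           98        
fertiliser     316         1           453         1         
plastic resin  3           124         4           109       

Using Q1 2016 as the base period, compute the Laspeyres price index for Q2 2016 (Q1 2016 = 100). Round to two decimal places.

132.91

Laspeyres price index uses base-period quantities as weights.
ΣP(Q2 2016)·Q(Q1 2016) = 18×3 + 8×125 + 453×1 + 4×124 = 54 + 1000 + 453 + 496 = 2003
ΣP(Q1 2016)·Q(Q1 2016) = 23×3 + 6×125 + 316×1 + 3×124 = 69 + 750 + 316 + 372 = 1507
Index = 2003 / 1507 × 100 = 132.9131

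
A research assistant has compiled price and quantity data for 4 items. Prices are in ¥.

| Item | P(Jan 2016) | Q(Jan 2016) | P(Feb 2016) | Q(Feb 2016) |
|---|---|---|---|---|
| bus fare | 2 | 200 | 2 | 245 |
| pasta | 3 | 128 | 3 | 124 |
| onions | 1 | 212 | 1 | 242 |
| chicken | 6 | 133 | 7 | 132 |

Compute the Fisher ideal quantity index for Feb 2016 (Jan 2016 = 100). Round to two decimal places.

105.46

Laspeyres component (base-period weights):
ΣP(Jan 2016)Q(Feb 2016) = 2×245 + 3×124 + 1×242 + 6×132 = 490 + 372 + 242 + 792 = 1896
ΣP(Jan 2016)Q(Jan 2016) = 2×200 + 3×128 + 1×212 + 6×133 = 400 + 384 + 212 + 798 = 1794
L = 1896 / 1794 × 100 = 105.6856
Paasche component (current-period weights):
ΣP(Feb 2016)Q(Feb 2016) = 2×245 + 3×124 + 1×242 + 7×132 = 490 + 372 + 242 + 924 = 2028
ΣP(Feb 2016)Q(Jan 2016) = 2×200 + 3×128 + 1×212 + 7×133 = 400 + 384 + 212 + 931 = 1927
P = 2028 / 1927 × 100 = 105.2413
Fisher = √(L × P) = √(105.6856 × 105.2413) = 105.4632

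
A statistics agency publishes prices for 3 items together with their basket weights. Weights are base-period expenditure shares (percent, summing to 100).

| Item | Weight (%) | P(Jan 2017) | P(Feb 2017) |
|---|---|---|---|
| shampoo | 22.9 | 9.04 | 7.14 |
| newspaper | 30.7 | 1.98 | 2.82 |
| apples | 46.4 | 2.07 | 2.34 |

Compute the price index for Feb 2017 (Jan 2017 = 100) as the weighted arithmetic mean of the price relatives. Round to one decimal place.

shampoo: 22.9 × (7.14/9.04) = 22.9 × 0.789823 = 18.0869
newspaper: 30.7 × (2.82/1.98) = 30.7 × 1.424242 = 43.7242
apples: 46.4 × (2.34/2.07) = 46.4 × 1.130435 = 52.4522
Index = Σ wᵢ·(p₁ᵢ/p₀ᵢ) = 18.0869 + 43.7242 + 52.4522 = 114.2634

114.3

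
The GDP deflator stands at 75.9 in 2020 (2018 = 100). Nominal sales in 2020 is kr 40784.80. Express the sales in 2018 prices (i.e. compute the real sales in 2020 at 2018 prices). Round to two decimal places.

53734.91

Real = Nominal ÷ (Index/100) = 40784.80 ÷ (75.9/100)
     = 40784.80 ÷ 0.759 = 53734.9144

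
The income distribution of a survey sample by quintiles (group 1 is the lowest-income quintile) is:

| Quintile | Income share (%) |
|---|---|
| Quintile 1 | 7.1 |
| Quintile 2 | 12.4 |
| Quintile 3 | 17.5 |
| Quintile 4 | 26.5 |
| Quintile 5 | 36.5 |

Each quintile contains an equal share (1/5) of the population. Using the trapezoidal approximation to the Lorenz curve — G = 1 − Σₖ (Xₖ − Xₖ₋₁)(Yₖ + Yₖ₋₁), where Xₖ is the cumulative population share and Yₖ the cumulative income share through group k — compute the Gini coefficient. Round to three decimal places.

0.292

Cumulative income shares Yₖ: 0.0710, 0.1950, 0.3700, 0.6350, 1.0000
Σ (Xₖ−Xₖ₋₁)(Yₖ+Yₖ₋₁) = (1/5)(0.0710+0.0000) + (1/5)(0.1950+0.0710) + (1/5)(0.3700+0.1950) + (1/5)(0.6350+0.3700) + (1/5)(1.0000+0.6350)
  = 0.0142 + 0.0532 + 0.1130 + 0.2010 + 0.3270 = 0.7084
G = 1 − 0.7084 = 0.2916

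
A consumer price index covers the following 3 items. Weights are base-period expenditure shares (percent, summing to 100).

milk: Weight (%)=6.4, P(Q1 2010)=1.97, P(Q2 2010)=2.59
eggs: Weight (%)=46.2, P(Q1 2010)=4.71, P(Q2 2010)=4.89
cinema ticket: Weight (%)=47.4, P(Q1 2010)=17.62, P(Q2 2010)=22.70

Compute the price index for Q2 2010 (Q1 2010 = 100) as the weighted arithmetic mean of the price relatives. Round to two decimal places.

milk: 6.4 × (2.59/1.97) = 6.4 × 1.314721 = 8.4142
eggs: 46.2 × (4.89/4.71) = 46.2 × 1.038217 = 47.9656
cinema ticket: 47.4 × (22.70/17.62) = 47.4 × 1.288309 = 61.0658
Index = Σ wᵢ·(p₁ᵢ/p₀ᵢ) = 8.4142 + 47.9656 + 61.0658 = 117.4457

117.45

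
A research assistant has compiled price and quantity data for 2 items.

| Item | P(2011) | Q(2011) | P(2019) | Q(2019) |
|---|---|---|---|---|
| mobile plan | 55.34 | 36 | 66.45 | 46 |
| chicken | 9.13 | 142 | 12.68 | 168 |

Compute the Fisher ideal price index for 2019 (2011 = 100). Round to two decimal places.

127.32

Laspeyres component (base-period weights):
ΣP(2019)Q(2011) = 66.45×36 + 12.68×142 = 2392.2 + 1800.56 = 4192.76
ΣP(2011)Q(2011) = 55.34×36 + 9.13×142 = 1992.24 + 1296.46 = 3288.7
L = 4192.76 / 3288.7 × 100 = 127.4899
Paasche component (current-period weights):
ΣP(2019)Q(2019) = 66.45×46 + 12.68×168 = 3056.7 + 2130.24 = 5186.94
ΣP(2011)Q(2019) = 55.34×46 + 9.13×168 = 2545.64 + 1533.84 = 4079.48
P = 5186.94 / 4079.48 × 100 = 127.1471
Fisher = √(L × P) = √(127.4899 × 127.1471) = 127.3184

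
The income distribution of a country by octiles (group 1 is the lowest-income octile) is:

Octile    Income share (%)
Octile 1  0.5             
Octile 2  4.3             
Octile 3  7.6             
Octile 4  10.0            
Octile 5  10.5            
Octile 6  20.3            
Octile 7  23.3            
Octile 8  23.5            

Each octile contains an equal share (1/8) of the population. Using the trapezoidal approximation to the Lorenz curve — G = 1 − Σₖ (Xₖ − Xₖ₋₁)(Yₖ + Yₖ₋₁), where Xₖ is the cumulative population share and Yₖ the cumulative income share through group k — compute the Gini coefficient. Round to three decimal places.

Cumulative income shares Yₖ: 0.0050, 0.0480, 0.1240, 0.2240, 0.3290, 0.5320, 0.7650, 1.0000
Σ (Xₖ−Xₖ₋₁)(Yₖ+Yₖ₋₁) = (1/8)(0.0050+0.0000) + (1/8)(0.0480+0.0050) + (1/8)(0.1240+0.0480) + (1/8)(0.2240+0.1240) + (1/8)(0.3290+0.2240) + (1/8)(0.5320+0.3290) + (1/8)(0.7650+0.5320) + (1/8)(1.0000+0.7650)
  = 0.0006 + 0.0066 + 0.0215 + 0.0435 + 0.0691 + 0.1076 + 0.1621 + 0.2206 = 0.6318
G = 1 − 0.6318 = 0.3682

0.368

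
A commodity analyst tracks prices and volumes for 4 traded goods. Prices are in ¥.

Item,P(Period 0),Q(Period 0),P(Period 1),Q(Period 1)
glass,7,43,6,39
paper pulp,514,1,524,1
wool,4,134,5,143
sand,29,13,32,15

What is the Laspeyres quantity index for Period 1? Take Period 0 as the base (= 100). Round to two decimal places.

Laspeyres quantity index uses base-period prices as weights.
ΣP(Period 0)·Q(Period 1) = 7×39 + 514×1 + 4×143 + 29×15 = 273 + 514 + 572 + 435 = 1794
ΣP(Period 0)·Q(Period 0) = 7×43 + 514×1 + 4×134 + 29×13 = 301 + 514 + 536 + 377 = 1728
Index = 1794 / 1728 × 100 = 103.8194

103.82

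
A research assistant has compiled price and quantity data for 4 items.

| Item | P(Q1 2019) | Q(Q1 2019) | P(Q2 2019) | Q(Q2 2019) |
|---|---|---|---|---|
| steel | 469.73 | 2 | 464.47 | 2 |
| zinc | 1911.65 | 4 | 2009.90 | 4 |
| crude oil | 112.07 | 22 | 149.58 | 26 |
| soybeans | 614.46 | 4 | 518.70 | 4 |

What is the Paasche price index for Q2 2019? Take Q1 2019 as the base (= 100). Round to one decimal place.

107.0

Paasche price index uses current-period quantities as weights.
ΣP(Q2 2019)·Q(Q2 2019) = 464.47×2 + 2009.90×4 + 149.58×26 + 518.70×4 = 928.94 + 8039.6 + 3889.08 + 2074.8 = 14932.42
ΣP(Q1 2019)·Q(Q2 2019) = 469.73×2 + 1911.65×4 + 112.07×26 + 614.46×4 = 939.46 + 7646.6 + 2913.82 + 2457.84 = 13957.72
Index = 14932.42 / 13957.72 × 100 = 106.9832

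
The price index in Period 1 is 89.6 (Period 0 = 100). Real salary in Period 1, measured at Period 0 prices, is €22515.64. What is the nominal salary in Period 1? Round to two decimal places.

Nominal = Real × (Index/100) = 22515.64 × (89.6/100)
        = 22515.64 × 0.896 = 20174.0134

20174.01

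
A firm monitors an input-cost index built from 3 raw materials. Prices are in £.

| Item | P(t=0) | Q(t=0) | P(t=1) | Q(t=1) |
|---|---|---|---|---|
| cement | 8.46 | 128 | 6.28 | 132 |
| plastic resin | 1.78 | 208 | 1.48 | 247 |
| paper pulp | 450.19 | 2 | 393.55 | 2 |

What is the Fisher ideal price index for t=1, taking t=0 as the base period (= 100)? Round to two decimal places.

80.67

Laspeyres component (base-period weights):
ΣP(t=1)Q(t=0) = 6.28×128 + 1.48×208 + 393.55×2 = 803.84 + 307.84 + 787.1 = 1898.78
ΣP(t=0)Q(t=0) = 8.46×128 + 1.78×208 + 450.19×2 = 1082.88 + 370.24 + 900.38 = 2353.5
L = 1898.78 / 2353.5 × 100 = 80.6790
Paasche component (current-period weights):
ΣP(t=1)Q(t=1) = 6.28×132 + 1.48×247 + 393.55×2 = 828.96 + 365.56 + 787.1 = 1981.62
ΣP(t=0)Q(t=1) = 8.46×132 + 1.78×247 + 450.19×2 = 1116.72 + 439.66 + 900.38 = 2456.76
P = 1981.62 / 2456.76 × 100 = 80.6599
Fisher = √(L × P) = √(80.6790 × 80.6599) = 80.6694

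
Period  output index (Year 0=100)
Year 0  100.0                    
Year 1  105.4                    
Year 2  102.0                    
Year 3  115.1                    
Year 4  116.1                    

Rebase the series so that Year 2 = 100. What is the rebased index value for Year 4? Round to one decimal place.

113.8

Rebased(Year 4) = 116.1 / 102.0 × 100 = 113.8235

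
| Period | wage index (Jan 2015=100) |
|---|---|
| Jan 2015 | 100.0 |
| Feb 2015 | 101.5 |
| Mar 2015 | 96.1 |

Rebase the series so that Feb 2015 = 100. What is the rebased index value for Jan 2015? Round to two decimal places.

98.52

Rebased(Jan 2015) = 100.0 / 101.5 × 100 = 98.5222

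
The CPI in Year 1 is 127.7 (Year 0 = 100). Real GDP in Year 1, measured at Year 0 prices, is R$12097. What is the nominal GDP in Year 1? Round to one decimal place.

Nominal = Real × (Index/100) = 12097 × (127.7/100)
        = 12097 × 1.277 = 15447.8690

15447.9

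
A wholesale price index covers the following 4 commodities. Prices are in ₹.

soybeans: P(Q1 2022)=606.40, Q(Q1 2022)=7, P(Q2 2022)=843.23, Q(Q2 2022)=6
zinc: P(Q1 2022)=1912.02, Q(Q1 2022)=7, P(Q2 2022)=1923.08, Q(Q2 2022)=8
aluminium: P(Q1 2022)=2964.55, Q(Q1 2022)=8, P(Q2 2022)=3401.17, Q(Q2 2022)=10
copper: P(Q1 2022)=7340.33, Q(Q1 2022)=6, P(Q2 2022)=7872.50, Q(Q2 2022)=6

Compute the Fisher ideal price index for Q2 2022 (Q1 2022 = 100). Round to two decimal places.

Laspeyres component (base-period weights):
ΣP(Q2 2022)Q(Q1 2022) = 843.23×7 + 1923.08×7 + 3401.17×8 + 7872.50×6 = 5902.61 + 13461.56 + 27209.36 + 47235 = 93808.53
ΣP(Q1 2022)Q(Q1 2022) = 606.40×7 + 1912.02×7 + 2964.55×8 + 7340.33×6 = 4244.8 + 13384.14 + 23716.4 + 44041.98 = 85387.32
L = 93808.53 / 85387.32 × 100 = 109.8624
Paasche component (current-period weights):
ΣP(Q2 2022)Q(Q2 2022) = 843.23×6 + 1923.08×8 + 3401.17×10 + 7872.50×6 = 5059.38 + 15384.64 + 34011.7 + 47235 = 101690.72
ΣP(Q1 2022)Q(Q2 2022) = 606.40×6 + 1912.02×8 + 2964.55×10 + 7340.33×6 = 3638.4 + 15296.16 + 29645.5 + 44041.98 = 92622.04
P = 101690.72 / 92622.04 × 100 = 109.7911
Fisher = √(L × P) = √(109.8624 × 109.7911) = 109.8267

109.83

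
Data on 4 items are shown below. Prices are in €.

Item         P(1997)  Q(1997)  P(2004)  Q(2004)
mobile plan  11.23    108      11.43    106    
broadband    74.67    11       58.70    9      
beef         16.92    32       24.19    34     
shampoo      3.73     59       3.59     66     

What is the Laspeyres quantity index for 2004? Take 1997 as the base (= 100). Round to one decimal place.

Laspeyres quantity index uses base-period prices as weights.
ΣP(1997)·Q(2004) = 11.23×106 + 74.67×9 + 16.92×34 + 3.73×66 = 1190.38 + 672.03 + 575.28 + 246.18 = 2683.87
ΣP(1997)·Q(1997) = 11.23×108 + 74.67×11 + 16.92×32 + 3.73×59 = 1212.84 + 821.37 + 541.44 + 220.07 = 2795.72
Index = 2683.87 / 2795.72 × 100 = 95.9992

96.0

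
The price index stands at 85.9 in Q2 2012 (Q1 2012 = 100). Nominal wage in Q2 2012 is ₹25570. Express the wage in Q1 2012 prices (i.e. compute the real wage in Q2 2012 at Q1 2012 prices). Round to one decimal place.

29767.2

Real = Nominal ÷ (Index/100) = 25570 ÷ (85.9/100)
     = 25570 ÷ 0.859 = 29767.1711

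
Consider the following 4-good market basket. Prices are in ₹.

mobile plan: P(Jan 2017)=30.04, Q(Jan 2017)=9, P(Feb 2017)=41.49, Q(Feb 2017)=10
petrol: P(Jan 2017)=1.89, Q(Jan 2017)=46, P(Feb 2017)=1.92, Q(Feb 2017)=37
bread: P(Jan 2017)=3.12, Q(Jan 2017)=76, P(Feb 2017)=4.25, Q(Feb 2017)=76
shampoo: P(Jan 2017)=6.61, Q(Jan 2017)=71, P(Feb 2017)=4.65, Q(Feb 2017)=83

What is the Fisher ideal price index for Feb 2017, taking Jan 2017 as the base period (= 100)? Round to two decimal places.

Laspeyres component (base-period weights):
ΣP(Feb 2017)Q(Jan 2017) = 41.49×9 + 1.92×46 + 4.25×76 + 4.65×71 = 373.41 + 88.32 + 323 + 330.15 = 1114.88
ΣP(Jan 2017)Q(Jan 2017) = 30.04×9 + 1.89×46 + 3.12×76 + 6.61×71 = 270.36 + 86.94 + 237.12 + 469.31 = 1063.73
L = 1114.88 / 1063.73 × 100 = 104.8086
Paasche component (current-period weights):
ΣP(Feb 2017)Q(Feb 2017) = 41.49×10 + 1.92×37 + 4.25×76 + 4.65×83 = 414.9 + 71.04 + 323 + 385.95 = 1194.89
ΣP(Jan 2017)Q(Feb 2017) = 30.04×10 + 1.89×37 + 3.12×76 + 6.61×83 = 300.4 + 69.93 + 237.12 + 548.63 = 1156.08
P = 1194.89 / 1156.08 × 100 = 103.3570
Fisher = √(L × P) = √(104.8086 × 103.3570) = 104.0803

104.08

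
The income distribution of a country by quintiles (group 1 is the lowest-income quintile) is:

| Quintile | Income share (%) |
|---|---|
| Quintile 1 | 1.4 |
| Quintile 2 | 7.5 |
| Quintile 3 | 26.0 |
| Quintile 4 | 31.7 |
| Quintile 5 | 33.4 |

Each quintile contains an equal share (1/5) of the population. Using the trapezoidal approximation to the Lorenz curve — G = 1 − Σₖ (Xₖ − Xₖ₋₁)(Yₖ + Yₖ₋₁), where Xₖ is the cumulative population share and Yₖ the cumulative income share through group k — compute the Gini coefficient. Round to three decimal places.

Cumulative income shares Yₖ: 0.0140, 0.0890, 0.3490, 0.6660, 1.0000
Σ (Xₖ−Xₖ₋₁)(Yₖ+Yₖ₋₁) = (1/5)(0.0140+0.0000) + (1/5)(0.0890+0.0140) + (1/5)(0.3490+0.0890) + (1/5)(0.6660+0.3490) + (1/5)(1.0000+0.6660)
  = 0.0028 + 0.0206 + 0.0876 + 0.2030 + 0.3332 = 0.6472
G = 1 − 0.6472 = 0.3528

0.353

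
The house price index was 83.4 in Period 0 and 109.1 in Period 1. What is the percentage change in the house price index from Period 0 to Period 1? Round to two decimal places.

30.82%

Change = (109.1 − 83.4) / 83.4 × 100
       = 25.7 / 83.4 × 100 = 30.8153%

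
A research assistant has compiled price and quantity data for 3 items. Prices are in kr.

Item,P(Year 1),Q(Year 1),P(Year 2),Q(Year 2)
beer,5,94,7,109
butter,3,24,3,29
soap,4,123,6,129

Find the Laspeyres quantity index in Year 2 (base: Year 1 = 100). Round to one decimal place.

111.0

Laspeyres quantity index uses base-period prices as weights.
ΣP(Year 1)·Q(Year 2) = 5×109 + 3×29 + 4×129 = 545 + 87 + 516 = 1148
ΣP(Year 1)·Q(Year 1) = 5×94 + 3×24 + 4×123 = 470 + 72 + 492 = 1034
Index = 1148 / 1034 × 100 = 111.0251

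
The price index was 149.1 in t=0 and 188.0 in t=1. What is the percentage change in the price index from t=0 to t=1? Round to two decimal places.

26.09%

Change = (188.0 − 149.1) / 149.1 × 100
       = 38.9 / 149.1 × 100 = 26.0899%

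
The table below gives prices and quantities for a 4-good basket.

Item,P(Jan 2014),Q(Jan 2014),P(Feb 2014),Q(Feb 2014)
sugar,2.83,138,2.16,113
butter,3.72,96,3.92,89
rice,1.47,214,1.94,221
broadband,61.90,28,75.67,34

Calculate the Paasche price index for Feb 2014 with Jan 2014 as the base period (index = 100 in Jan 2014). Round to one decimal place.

Paasche price index uses current-period quantities as weights.
ΣP(Feb 2014)·Q(Feb 2014) = 2.16×113 + 3.92×89 + 1.94×221 + 75.67×34 = 244.08 + 348.88 + 428.74 + 2572.78 = 3594.48
ΣP(Jan 2014)·Q(Feb 2014) = 2.83×113 + 3.72×89 + 1.47×221 + 61.90×34 = 319.79 + 331.08 + 324.87 + 2104.6 = 3080.34
Index = 3594.48 / 3080.34 × 100 = 116.6910

116.7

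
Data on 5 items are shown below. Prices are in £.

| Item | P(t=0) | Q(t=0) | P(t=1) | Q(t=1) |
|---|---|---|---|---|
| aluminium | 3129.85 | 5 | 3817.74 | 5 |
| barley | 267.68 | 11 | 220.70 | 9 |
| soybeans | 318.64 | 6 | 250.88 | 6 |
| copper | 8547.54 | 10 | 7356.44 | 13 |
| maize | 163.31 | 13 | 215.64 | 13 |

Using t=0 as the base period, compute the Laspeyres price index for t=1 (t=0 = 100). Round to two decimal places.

91.94

Laspeyres price index uses base-period quantities as weights.
ΣP(t=1)·Q(t=0) = 3817.74×5 + 220.70×11 + 250.88×6 + 7356.44×10 + 215.64×13 = 19088.7 + 2427.7 + 1505.28 + 73564.4 + 2803.32 = 99389.4
ΣP(t=0)·Q(t=0) = 3129.85×5 + 267.68×11 + 318.64×6 + 8547.54×10 + 163.31×13 = 15649.25 + 2944.48 + 1911.84 + 85475.4 + 2123.03 = 108104
Index = 99389.4 / 108104 × 100 = 91.9387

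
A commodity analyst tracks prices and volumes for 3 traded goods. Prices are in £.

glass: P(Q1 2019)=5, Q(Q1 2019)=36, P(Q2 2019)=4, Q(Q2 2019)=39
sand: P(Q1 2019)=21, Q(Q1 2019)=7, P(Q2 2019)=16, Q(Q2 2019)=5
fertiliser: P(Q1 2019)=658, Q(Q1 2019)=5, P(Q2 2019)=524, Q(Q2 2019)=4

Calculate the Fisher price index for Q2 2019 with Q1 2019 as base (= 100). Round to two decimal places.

79.52

Laspeyres component (base-period weights):
ΣP(Q2 2019)Q(Q1 2019) = 4×36 + 16×7 + 524×5 = 144 + 112 + 2620 = 2876
ΣP(Q1 2019)Q(Q1 2019) = 5×36 + 21×7 + 658×5 = 180 + 147 + 3290 = 3617
L = 2876 / 3617 × 100 = 79.5134
Paasche component (current-period weights):
ΣP(Q2 2019)Q(Q2 2019) = 4×39 + 16×5 + 524×4 = 156 + 80 + 2096 = 2332
ΣP(Q1 2019)Q(Q2 2019) = 5×39 + 21×5 + 658×4 = 195 + 105 + 2632 = 2932
P = 2332 / 2932 × 100 = 79.5362
Fisher = √(L × P) = √(79.5134 × 79.5362) = 79.5248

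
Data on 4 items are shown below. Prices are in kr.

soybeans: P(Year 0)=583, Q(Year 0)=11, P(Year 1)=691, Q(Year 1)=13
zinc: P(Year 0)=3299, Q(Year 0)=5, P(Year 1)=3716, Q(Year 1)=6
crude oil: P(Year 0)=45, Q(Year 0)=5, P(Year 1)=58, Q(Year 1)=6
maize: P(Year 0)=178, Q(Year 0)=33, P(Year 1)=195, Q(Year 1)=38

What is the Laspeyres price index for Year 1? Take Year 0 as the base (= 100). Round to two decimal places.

113.44

Laspeyres price index uses base-period quantities as weights.
ΣP(Year 1)·Q(Year 0) = 691×11 + 3716×5 + 58×5 + 195×33 = 7601 + 18580 + 290 + 6435 = 32906
ΣP(Year 0)·Q(Year 0) = 583×11 + 3299×5 + 45×5 + 178×33 = 6413 + 16495 + 225 + 5874 = 29007
Index = 32906 / 29007 × 100 = 113.4416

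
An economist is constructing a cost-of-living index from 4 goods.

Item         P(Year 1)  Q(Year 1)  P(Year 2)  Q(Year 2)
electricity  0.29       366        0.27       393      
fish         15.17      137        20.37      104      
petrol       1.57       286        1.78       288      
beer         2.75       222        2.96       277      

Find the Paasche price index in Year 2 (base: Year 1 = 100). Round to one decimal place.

122.4

Paasche price index uses current-period quantities as weights.
ΣP(Year 2)·Q(Year 2) = 0.27×393 + 20.37×104 + 1.78×288 + 2.96×277 = 106.11 + 2118.48 + 512.64 + 819.92 = 3557.15
ΣP(Year 1)·Q(Year 2) = 0.29×393 + 15.17×104 + 1.57×288 + 2.75×277 = 113.97 + 1577.68 + 452.16 + 761.75 = 2905.56
Index = 3557.15 / 2905.56 × 100 = 122.4256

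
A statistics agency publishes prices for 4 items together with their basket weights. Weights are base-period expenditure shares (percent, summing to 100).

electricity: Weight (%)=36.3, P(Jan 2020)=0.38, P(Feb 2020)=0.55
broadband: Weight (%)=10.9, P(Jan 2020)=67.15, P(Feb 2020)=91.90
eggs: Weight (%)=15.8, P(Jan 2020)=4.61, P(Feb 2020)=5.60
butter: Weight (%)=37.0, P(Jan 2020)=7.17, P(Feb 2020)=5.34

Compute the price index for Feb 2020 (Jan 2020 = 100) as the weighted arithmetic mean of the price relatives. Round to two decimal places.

electricity: 36.3 × (0.55/0.38) = 36.3 × 1.447368 = 52.5395
broadband: 10.9 × (91.90/67.15) = 10.9 × 1.368578 = 14.9175
eggs: 15.8 × (5.60/4.61) = 15.8 × 1.214751 = 19.1931
butter: 37.0 × (5.34/7.17) = 37.0 × 0.744770 = 27.5565
Index = Σ wᵢ·(p₁ᵢ/p₀ᵢ) = 52.5395 + 14.9175 + 19.1931 + 27.5565 = 114.2065

114.21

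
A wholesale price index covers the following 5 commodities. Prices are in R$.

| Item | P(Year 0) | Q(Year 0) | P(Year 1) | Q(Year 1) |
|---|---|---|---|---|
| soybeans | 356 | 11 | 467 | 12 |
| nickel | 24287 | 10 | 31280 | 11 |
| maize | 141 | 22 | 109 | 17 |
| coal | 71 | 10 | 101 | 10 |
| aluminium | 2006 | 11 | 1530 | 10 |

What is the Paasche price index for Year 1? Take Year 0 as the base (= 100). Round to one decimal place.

Paasche price index uses current-period quantities as weights.
ΣP(Year 1)·Q(Year 1) = 467×12 + 31280×11 + 109×17 + 101×10 + 1530×10 = 5604 + 344080 + 1853 + 1010 + 15300 = 367847
ΣP(Year 0)·Q(Year 1) = 356×12 + 24287×11 + 141×17 + 71×10 + 2006×10 = 4272 + 267157 + 2397 + 710 + 20060 = 294596
Index = 367847 / 294596 × 100 = 124.8649

124.9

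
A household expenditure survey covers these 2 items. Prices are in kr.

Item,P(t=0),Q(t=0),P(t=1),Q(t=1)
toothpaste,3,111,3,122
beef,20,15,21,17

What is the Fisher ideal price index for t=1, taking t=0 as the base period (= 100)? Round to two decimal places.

102.39

Laspeyres component (base-period weights):
ΣP(t=1)Q(t=0) = 3×111 + 21×15 = 333 + 315 = 648
ΣP(t=0)Q(t=0) = 3×111 + 20×15 = 333 + 300 = 633
L = 648 / 633 × 100 = 102.3697
Paasche component (current-period weights):
ΣP(t=1)Q(t=1) = 3×122 + 21×17 = 366 + 357 = 723
ΣP(t=0)Q(t=1) = 3×122 + 20×17 = 366 + 340 = 706
P = 723 / 706 × 100 = 102.4079
Fisher = √(L × P) = √(102.3697 × 102.4079) = 102.3888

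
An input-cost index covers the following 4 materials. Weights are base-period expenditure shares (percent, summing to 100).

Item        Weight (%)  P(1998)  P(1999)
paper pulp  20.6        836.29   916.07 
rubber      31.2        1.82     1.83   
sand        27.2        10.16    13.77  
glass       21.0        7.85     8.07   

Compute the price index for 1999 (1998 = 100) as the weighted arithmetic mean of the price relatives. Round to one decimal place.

paper pulp: 20.6 × (916.07/836.29) = 20.6 × 1.095398 = 22.5652
rubber: 31.2 × (1.83/1.82) = 31.2 × 1.005495 = 31.3714
sand: 27.2 × (13.77/10.16) = 27.2 × 1.355315 = 36.8646
glass: 21.0 × (8.07/7.85) = 21.0 × 1.028025 = 21.5885
Index = Σ wᵢ·(p₁ᵢ/p₀ᵢ) = 22.5652 + 31.3714 + 36.8646 + 21.5885 = 112.3897

112.4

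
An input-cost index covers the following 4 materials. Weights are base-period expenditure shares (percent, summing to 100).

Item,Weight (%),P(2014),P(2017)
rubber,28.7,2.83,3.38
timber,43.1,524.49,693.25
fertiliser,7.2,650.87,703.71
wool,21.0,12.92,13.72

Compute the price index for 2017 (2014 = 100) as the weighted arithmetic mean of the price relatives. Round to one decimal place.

121.3

rubber: 28.7 × (3.38/2.83) = 28.7 × 1.194346 = 34.2777
timber: 43.1 × (693.25/524.49) = 43.1 × 1.321760 = 56.9679
fertiliser: 7.2 × (703.71/650.87) = 7.2 × 1.081184 = 7.7845
wool: 21.0 × (13.72/12.92) = 21.0 × 1.061920 = 22.3003
Index = Σ wᵢ·(p₁ᵢ/p₀ᵢ) = 34.2777 + 56.9679 + 7.7845 + 22.3003 = 121.3304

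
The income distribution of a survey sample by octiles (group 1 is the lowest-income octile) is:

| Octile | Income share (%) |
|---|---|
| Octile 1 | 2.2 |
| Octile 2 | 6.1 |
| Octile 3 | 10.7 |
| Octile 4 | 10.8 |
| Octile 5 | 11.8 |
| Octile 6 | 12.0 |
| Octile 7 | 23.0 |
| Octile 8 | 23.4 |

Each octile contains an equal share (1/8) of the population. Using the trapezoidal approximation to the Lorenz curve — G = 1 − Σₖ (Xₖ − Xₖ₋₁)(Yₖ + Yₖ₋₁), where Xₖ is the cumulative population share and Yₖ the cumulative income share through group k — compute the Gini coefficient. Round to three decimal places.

Cumulative income shares Yₖ: 0.0220, 0.0830, 0.1900, 0.2980, 0.4160, 0.5360, 0.7660, 1.0000
Σ (Xₖ−Xₖ₋₁)(Yₖ+Yₖ₋₁) = (1/8)(0.0220+0.0000) + (1/8)(0.0830+0.0220) + (1/8)(0.1900+0.0830) + (1/8)(0.2980+0.1900) + (1/8)(0.4160+0.2980) + (1/8)(0.5360+0.4160) + (1/8)(0.7660+0.5360) + (1/8)(1.0000+0.7660)
  = 0.0028 + 0.0131 + 0.0341 + 0.0610 + 0.0893 + 0.1190 + 0.1628 + 0.2208 = 0.7027
G = 1 − 0.7027 = 0.2973

0.297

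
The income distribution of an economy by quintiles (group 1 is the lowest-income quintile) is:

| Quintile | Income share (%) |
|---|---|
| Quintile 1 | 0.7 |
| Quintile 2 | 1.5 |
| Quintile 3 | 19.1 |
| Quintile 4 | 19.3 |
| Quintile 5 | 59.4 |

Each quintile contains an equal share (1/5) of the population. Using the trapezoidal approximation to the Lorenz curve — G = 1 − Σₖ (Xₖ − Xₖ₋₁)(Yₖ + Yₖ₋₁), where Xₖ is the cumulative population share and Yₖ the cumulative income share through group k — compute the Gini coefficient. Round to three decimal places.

0.541

Cumulative income shares Yₖ: 0.0070, 0.0220, 0.2130, 0.4060, 1.0000
Σ (Xₖ−Xₖ₋₁)(Yₖ+Yₖ₋₁) = (1/5)(0.0070+0.0000) + (1/5)(0.0220+0.0070) + (1/5)(0.2130+0.0220) + (1/5)(0.4060+0.2130) + (1/5)(1.0000+0.4060)
  = 0.0014 + 0.0058 + 0.0470 + 0.1238 + 0.2812 = 0.4592
G = 1 − 0.4592 = 0.5408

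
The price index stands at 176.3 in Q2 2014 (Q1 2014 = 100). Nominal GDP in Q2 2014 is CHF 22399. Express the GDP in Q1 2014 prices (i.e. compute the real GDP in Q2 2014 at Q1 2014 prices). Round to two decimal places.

Real = Nominal ÷ (Index/100) = 22399 ÷ (176.3/100)
     = 22399 ÷ 1.763 = 12705.0482

12705.05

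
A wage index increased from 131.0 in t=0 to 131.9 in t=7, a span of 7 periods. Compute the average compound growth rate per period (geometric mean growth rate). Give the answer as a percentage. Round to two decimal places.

Growth factor = (131.9/131.0)^(1/7) = (1.006870)^(1/7) = 1.000979
Growth rate = 1.000979 − 1 = 0.000979 = 0.0979%

0.10%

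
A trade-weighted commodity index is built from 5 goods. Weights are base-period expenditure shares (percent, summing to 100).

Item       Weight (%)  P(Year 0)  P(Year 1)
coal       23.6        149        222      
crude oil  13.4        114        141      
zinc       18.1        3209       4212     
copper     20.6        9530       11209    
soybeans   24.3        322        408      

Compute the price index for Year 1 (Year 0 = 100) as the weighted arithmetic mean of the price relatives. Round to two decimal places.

coal: 23.6 × (222/149) = 23.6 × 1.489933 = 35.1624
crude oil: 13.4 × (141/114) = 13.4 × 1.236842 = 16.5737
zinc: 18.1 × (4212/3209) = 18.1 × 1.312558 = 23.7573
copper: 20.6 × (11209/9530) = 20.6 × 1.176180 = 24.2293
soybeans: 24.3 × (408/322) = 24.3 × 1.267081 = 30.7901
Index = Σ wᵢ·(p₁ᵢ/p₀ᵢ) = 35.1624 + 16.5737 + 23.7573 + 24.2293 + 30.7901 = 130.5128

130.51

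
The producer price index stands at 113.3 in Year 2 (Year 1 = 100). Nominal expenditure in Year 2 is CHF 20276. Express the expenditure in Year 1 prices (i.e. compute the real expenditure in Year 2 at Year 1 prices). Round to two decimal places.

Real = Nominal ÷ (Index/100) = 20276 ÷ (113.3/100)
     = 20276 ÷ 1.133 = 17895.8517

17895.85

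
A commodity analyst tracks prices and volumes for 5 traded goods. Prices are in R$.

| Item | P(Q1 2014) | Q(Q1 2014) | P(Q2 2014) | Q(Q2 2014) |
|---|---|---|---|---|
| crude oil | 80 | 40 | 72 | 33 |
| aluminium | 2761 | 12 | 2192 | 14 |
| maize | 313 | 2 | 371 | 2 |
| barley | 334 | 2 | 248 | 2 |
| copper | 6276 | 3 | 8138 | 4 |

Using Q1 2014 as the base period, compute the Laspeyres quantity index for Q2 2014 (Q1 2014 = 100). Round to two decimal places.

Laspeyres quantity index uses base-period prices as weights.
ΣP(Q1 2014)·Q(Q2 2014) = 80×33 + 2761×14 + 313×2 + 334×2 + 6276×4 = 2640 + 38654 + 626 + 668 + 25104 = 67692
ΣP(Q1 2014)·Q(Q1 2014) = 80×40 + 2761×12 + 313×2 + 334×2 + 6276×3 = 3200 + 33132 + 626 + 668 + 18828 = 56454
Index = 67692 / 56454 × 100 = 119.9065

119.91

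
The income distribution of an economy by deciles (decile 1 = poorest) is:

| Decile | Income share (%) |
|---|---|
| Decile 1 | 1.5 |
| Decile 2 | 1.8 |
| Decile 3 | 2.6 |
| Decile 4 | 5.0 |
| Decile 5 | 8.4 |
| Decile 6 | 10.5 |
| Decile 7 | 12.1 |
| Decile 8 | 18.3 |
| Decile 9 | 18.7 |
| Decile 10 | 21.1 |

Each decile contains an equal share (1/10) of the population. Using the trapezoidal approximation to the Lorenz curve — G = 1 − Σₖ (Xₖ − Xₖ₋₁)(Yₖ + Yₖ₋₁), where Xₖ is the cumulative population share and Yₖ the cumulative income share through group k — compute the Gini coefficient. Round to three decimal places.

0.397

Cumulative income shares Yₖ: 0.0150, 0.0330, 0.0590, 0.1090, 0.1930, 0.2980, 0.4190, 0.6020, 0.7890, 1.0000
Σ (Xₖ−Xₖ₋₁)(Yₖ+Yₖ₋₁) = (1/10)(0.0150+0.0000) + (1/10)(0.0330+0.0150) + (1/10)(0.0590+0.0330) + (1/10)(0.1090+0.0590) + (1/10)(0.1930+0.1090) + (1/10)(0.2980+0.1930) + (1/10)(0.4190+0.2980) + (1/10)(0.6020+0.4190) + (1/10)(0.7890+0.6020) + (1/10)(1.0000+0.7890)
  = 0.0015 + 0.0048 + 0.0092 + 0.0168 + 0.0302 + 0.0491 + 0.0717 + 0.1021 + 0.1391 + 0.1789 = 0.6034
G = 1 − 0.6034 = 0.3966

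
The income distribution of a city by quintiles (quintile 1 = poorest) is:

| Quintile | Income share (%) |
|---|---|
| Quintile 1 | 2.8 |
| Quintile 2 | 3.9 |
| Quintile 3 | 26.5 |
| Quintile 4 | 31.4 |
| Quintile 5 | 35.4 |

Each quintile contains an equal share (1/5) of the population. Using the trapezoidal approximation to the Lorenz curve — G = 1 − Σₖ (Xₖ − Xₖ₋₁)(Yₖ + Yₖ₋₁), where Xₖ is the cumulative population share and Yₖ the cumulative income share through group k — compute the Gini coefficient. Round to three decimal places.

Cumulative income shares Yₖ: 0.0280, 0.0670, 0.3320, 0.6460, 1.0000
Σ (Xₖ−Xₖ₋₁)(Yₖ+Yₖ₋₁) = (1/5)(0.0280+0.0000) + (1/5)(0.0670+0.0280) + (1/5)(0.3320+0.0670) + (1/5)(0.6460+0.3320) + (1/5)(1.0000+0.6460)
  = 0.0056 + 0.0190 + 0.0798 + 0.1956 + 0.3292 = 0.6292
G = 1 − 0.6292 = 0.3708

0.371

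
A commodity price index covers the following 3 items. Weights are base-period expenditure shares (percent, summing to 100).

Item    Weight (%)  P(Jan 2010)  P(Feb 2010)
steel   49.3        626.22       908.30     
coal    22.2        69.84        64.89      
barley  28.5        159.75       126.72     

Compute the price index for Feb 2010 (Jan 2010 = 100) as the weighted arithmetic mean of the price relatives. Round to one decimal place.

114.7

steel: 49.3 × (908.30/626.22) = 49.3 × 1.450449 = 71.5071
coal: 22.2 × (64.89/69.84) = 22.2 × 0.929124 = 20.6265
barley: 28.5 × (126.72/159.75) = 28.5 × 0.793239 = 22.6073
Index = Σ wᵢ·(p₁ᵢ/p₀ᵢ) = 71.5071 + 20.6265 + 22.6073 = 114.7410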